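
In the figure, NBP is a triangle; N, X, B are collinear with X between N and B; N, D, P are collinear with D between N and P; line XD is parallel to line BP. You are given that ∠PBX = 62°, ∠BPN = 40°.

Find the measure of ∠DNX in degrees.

∠DNX = 78°

1. ∠NBP = 62°  [X on ray BN]
2. ∠BNP = 78°  [△NBP]
3. ∠DNX = 78°  [X on NB, D on NP]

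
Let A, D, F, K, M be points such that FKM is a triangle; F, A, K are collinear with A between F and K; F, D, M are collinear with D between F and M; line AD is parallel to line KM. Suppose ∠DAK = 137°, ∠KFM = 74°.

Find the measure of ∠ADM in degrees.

1. ∠DAF = 43°  [linear pair at A on FK]
2. ∠AFD = 74°  [A on FK, D on FM]
3. ∠ADF = 63°  [△FAD]
4. ∠ADM = 117°  [linear pair at D on FM]

∠ADM = 117°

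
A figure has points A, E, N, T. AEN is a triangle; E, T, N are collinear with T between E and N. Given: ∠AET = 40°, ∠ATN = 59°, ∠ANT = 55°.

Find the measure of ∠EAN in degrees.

1. ∠AEN = 40°  [T on ray EN]
2. ∠ANE = 55°  [T on ray NE]
3. ∠EAN = 85°  [△AEN]

∠EAN = 85°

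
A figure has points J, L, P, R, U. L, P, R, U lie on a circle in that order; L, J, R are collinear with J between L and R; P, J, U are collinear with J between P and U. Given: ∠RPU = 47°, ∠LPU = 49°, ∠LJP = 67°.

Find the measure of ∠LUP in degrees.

∠LUP = 20°

1. ∠RLU = 47°  [same arc RU]
2. ∠RJU = 67°  [vertical angles at J]
3. ∠LJU = 113°  [linear pair at J on LR]
4. ∠LUP = 20°  [△LJU]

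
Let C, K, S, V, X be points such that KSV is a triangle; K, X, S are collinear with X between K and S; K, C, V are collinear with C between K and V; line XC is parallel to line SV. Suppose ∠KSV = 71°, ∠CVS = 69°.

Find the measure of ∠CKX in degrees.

1. ∠KVS = 69°  [C on ray VK]
2. ∠SKV = 40°  [△KSV]
3. ∠CKX = 40°  [X on KS, C on KV]

∠CKX = 40°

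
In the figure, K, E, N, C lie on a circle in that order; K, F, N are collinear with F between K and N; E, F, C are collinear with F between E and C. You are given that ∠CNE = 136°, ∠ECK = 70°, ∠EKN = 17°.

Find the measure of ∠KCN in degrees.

∠KCN = 87°

1. ∠ENK = 70°  [same arc KE]
2. ∠KEN = 93°  [△KEN]
3. ∠KCN = 87°  [cyclic KENC, opposite ∠E+∠C]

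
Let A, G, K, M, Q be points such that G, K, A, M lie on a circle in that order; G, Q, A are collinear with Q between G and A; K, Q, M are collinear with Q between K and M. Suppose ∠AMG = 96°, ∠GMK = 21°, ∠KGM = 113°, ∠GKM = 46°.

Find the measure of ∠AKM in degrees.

1. ∠GAM = 46°  [same arc GM]
2. ∠AGM = 38°  [△GAM]
3. ∠AKM = 38°  [same arc AM]

∠AKM = 38°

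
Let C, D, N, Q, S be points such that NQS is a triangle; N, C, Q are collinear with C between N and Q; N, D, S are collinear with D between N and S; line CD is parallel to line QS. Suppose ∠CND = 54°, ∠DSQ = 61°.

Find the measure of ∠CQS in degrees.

1. ∠QNS = 54°  [C on NQ, D on NS]
2. ∠NSQ = 61°  [D on ray SN]
3. ∠NQS = 65°  [△NQS]
4. ∠CQS = 65°  [C on ray QN]

∠CQS = 65°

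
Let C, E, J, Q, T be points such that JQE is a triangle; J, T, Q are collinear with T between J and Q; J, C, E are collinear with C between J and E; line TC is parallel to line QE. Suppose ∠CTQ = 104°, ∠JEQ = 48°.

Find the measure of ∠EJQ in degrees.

∠EJQ = 56°

1. ∠CTJ = 76°  [linear pair at T on JQ]
2. ∠JCT = 48°  [TC∥QE, corresponding at C]
3. ∠CJT = 56°  [△JTC]
4. ∠EJQ = 56°  [T on JQ, C on JE]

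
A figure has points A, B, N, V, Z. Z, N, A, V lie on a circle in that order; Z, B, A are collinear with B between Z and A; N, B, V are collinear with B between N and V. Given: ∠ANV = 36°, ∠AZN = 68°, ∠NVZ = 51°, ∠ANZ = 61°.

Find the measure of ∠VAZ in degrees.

∠VAZ = 25°

1. ∠AZV = 36°  [same arc AV]
2. ∠AVZ = 119°  [cyclic ZNAV, opposite ∠N+∠V]
3. ∠VAZ = 25°  [△ZAV]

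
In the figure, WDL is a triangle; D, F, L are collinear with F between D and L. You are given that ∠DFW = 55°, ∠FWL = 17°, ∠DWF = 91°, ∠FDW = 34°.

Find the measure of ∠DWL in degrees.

1. ∠LFW = 125°  [linear pair at F on DL]
2. ∠FLW = 38°  [△WFL]
3. ∠LDW = 34°  [F on ray DL]
4. ∠DLW = 38°  [F on ray LD]
5. ∠DWL = 108°  [△WDL]

∠DWL = 108°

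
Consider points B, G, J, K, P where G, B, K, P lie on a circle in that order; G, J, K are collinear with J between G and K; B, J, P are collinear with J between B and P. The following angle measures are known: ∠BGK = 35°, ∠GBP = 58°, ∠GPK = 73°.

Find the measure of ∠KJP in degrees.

∠KJP = 87°

1. ∠BPK = 35°  [same arc BK]
2. ∠GKP = 58°  [same arc GP]
3. ∠KJP = 87°  [△KJP]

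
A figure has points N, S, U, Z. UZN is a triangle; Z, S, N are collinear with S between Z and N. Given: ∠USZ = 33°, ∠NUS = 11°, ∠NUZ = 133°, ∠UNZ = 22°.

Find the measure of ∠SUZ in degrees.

∠SUZ = 122°

1. ∠NZU = 25°  [△UZN]
2. ∠SZU = 25°  [S on ray ZN]
3. ∠SUZ = 122°  [△UZS]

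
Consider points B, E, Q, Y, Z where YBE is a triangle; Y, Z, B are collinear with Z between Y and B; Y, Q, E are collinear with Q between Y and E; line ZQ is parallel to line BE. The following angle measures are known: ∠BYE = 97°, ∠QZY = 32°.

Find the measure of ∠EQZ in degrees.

1. ∠QYZ = 97°  [Z on YB, Q on YE]
2. ∠YQZ = 51°  [△YZQ]
3. ∠EQZ = 129°  [linear pair at Q on YE]

∠EQZ = 129°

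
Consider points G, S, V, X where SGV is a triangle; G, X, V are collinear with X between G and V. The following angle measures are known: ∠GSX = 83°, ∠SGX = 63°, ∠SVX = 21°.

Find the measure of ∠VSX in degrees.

∠VSX = 13°

1. ∠GXS = 34°  [△SGX]
2. ∠SXV = 146°  [linear pair at X on GV]
3. ∠VSX = 13°  [△SXV]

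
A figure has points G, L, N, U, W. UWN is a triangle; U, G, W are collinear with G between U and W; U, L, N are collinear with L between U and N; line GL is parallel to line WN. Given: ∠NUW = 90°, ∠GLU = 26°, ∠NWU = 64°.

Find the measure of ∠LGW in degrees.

1. ∠GUL = 90°  [G on UW, L on UN]
2. ∠LGU = 64°  [△UGL]
3. ∠LGW = 116°  [linear pair at G on UW]

∠LGW = 116°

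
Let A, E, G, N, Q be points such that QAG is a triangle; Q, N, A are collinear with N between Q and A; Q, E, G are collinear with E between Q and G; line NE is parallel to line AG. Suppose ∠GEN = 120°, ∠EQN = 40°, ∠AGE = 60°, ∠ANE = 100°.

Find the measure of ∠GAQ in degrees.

1. ∠NEQ = 60°  [linear pair at E on QG]
2. ∠ENQ = 80°  [△QNE]
3. ∠GAQ = 80°  [NE∥AG, corresponding at N]

∠GAQ = 80°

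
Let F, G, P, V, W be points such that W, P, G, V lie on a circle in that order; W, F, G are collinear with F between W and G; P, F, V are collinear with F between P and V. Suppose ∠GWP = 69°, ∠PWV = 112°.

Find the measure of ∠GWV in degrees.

1. ∠GVP = 69°  [same arc PG]
2. ∠PGV = 68°  [cyclic WPGV, opposite ∠W+∠G]
3. ∠GPV = 43°  [△PGV]
4. ∠GWV = 43°  [same arc GV]

∠GWV = 43°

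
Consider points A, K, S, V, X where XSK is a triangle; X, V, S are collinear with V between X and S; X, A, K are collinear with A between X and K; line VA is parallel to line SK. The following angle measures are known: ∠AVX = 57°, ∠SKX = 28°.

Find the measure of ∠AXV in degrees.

∠AXV = 95°

1. ∠KSX = 57°  [VA∥SK, corresponding at V]
2. ∠KXS = 95°  [△XSK]
3. ∠AXV = 95°  [V on XS, A on XK]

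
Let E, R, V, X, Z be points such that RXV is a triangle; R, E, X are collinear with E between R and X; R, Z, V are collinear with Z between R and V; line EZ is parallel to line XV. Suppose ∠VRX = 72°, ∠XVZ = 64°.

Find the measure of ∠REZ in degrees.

1. ∠RVX = 64°  [Z on ray VR]
2. ∠RXV = 44°  [△RXV]
3. ∠REZ = 44°  [EZ∥XV, corresponding at E]

∠REZ = 44°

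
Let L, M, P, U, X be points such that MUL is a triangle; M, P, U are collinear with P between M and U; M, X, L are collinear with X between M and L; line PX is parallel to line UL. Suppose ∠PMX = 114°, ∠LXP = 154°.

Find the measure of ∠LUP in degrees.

∠LUP = 40°

1. ∠MXP = 26°  [linear pair at X on ML]
2. ∠MPX = 40°  [△MPX]
3. ∠UPX = 140°  [linear pair at P on MU]
4. ∠LUP = 40°  [PX∥UL, co-interior at U–P]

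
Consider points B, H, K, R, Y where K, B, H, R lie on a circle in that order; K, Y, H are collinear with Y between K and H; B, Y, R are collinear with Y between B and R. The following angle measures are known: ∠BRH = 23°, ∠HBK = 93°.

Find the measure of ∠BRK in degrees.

1. ∠BKH = 23°  [same arc BH]
2. ∠BHK = 64°  [△KBH]
3. ∠BRK = 64°  [same arc KB]

∠BRK = 64°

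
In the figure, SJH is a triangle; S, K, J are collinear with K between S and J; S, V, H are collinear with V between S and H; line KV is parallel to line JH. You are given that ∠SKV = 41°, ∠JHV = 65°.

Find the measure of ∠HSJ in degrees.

∠HSJ = 74°

1. ∠HJS = 41°  [KV∥JH, corresponding at K]
2. ∠JHS = 65°  [V on ray HS]
3. ∠HSJ = 74°  [△SJH]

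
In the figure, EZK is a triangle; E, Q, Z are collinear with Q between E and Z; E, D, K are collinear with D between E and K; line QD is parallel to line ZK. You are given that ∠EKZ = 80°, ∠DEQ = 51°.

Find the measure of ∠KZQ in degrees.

∠KZQ = 49°

1. ∠EDQ = 80°  [QD∥ZK, corresponding at D]
2. ∠DQE = 49°  [△EQD]
3. ∠DQZ = 131°  [linear pair at Q on EZ]
4. ∠KZQ = 49°  [QD∥ZK, co-interior at Z–Q]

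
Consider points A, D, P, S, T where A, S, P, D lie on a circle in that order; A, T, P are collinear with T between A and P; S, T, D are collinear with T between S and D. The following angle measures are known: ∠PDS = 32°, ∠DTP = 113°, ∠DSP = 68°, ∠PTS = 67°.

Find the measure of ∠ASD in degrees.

1. ∠PAS = 32°  [same arc SP]
2. ∠ATS = 113°  [vertical angles at T]
3. ∠ASD = 35°  [△ATS]

∠ASD = 35°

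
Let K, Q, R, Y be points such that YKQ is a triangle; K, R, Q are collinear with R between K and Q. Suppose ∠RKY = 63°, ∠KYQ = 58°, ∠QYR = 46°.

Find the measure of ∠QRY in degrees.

∠QRY = 75°

1. ∠QKY = 63°  [R on ray KQ]
2. ∠KQY = 59°  [△YKQ]
3. ∠RQY = 59°  [R on ray QK]
4. ∠QRY = 75°  [△YRQ]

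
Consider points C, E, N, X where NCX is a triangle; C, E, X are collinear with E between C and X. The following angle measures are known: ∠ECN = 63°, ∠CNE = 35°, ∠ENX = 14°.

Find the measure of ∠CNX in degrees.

∠CNX = 49°

1. ∠CEN = 82°  [△NCE]
2. ∠NCX = 63°  [E on ray CX]
3. ∠NEX = 98°  [linear pair at E on CX]
4. ∠EXN = 68°  [△NEX]
5. ∠CXN = 68°  [E on ray XC]
6. ∠CNX = 49°  [△NCX]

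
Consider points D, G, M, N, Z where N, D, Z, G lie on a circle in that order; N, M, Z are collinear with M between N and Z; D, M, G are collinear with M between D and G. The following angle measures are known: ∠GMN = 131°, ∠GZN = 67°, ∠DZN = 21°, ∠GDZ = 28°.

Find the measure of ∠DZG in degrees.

∠DZG = 88°

1. ∠GMZ = 49°  [linear pair at M on NZ]
2. ∠DGZ = 64°  [△ZMG]
3. ∠DZG = 88°  [△DZG]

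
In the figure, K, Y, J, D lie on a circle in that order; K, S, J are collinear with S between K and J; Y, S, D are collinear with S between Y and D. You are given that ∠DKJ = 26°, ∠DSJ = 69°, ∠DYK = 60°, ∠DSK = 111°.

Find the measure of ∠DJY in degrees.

1. ∠KDY = 43°  [△KSD]
2. ∠DKY = 77°  [△KYD]
3. ∠DJY = 103°  [cyclic KYJD, opposite ∠K+∠J]

∠DJY = 103°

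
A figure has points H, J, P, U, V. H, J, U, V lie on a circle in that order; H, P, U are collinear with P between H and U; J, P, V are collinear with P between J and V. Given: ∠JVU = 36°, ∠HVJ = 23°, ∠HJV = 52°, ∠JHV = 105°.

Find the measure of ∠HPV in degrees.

1. ∠HUV = 52°  [same arc HV]
2. ∠UPV = 92°  [△UPV]
3. ∠HPV = 88°  [linear pair at P on HU]

∠HPV = 88°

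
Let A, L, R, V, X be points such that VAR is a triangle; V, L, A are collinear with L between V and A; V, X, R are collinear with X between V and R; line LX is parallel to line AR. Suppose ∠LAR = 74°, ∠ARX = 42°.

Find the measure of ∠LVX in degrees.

1. ∠RAV = 74°  [L on ray AV]
2. ∠ARV = 42°  [X on ray RV]
3. ∠AVR = 64°  [△VAR]
4. ∠LVX = 64°  [L on VA, X on VR]

∠LVX = 64°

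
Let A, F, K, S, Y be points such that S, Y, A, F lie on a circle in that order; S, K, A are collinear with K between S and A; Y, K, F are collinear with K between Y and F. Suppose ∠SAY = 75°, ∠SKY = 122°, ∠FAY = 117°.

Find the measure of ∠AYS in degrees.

∠AYS = 89°

1. ∠SFY = 75°  [same arc SY]
2. ∠FSY = 63°  [cyclic SYAF, opposite ∠S+∠A]
3. ∠FYS = 42°  [△SYF]
4. ∠ASY = 16°  [△SKY]
5. ∠AYS = 89°  [△SYA]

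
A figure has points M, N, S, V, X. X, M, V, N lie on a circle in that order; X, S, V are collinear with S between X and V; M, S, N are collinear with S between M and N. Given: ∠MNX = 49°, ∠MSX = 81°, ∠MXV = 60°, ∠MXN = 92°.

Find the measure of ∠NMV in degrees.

∠NMV = 32°

1. ∠MVX = 49°  [same arc XM]
2. ∠MSV = 99°  [linear pair at S on XV]
3. ∠NMV = 32°  [△MSV]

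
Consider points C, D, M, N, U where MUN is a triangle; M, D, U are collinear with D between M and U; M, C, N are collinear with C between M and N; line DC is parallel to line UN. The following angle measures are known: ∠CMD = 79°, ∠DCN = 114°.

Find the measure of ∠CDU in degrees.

1. ∠DCM = 66°  [linear pair at C on MN]
2. ∠CDM = 35°  [△MDC]
3. ∠CDU = 145°  [linear pair at D on MU]

∠CDU = 145°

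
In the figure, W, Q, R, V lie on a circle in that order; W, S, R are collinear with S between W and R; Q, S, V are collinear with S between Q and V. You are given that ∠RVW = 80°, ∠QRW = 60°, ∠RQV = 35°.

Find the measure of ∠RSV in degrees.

∠RSV = 95°

1. ∠QVW = 60°  [same arc WQ]
2. ∠RWV = 35°  [same arc RV]
3. ∠VSW = 85°  [△WSV]
4. ∠RSV = 95°  [linear pair at S on WR]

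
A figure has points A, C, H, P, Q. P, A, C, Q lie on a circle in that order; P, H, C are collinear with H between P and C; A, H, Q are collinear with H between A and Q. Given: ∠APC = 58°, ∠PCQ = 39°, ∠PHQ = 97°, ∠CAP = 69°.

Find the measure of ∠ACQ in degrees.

1. ∠AQC = 58°  [same arc AC]
2. ∠ACP = 53°  [△PAC]
3. ∠AHC = 97°  [vertical angles at H]
4. ∠CAQ = 30°  [△AHC]
5. ∠ACQ = 92°  [△ACQ]

∠ACQ = 92°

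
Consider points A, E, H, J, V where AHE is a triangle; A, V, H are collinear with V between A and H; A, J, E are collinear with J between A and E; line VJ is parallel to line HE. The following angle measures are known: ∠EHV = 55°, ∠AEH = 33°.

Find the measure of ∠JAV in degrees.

∠JAV = 92°

1. ∠AHE = 55°  [V on ray HA]
2. ∠EAH = 92°  [△AHE]
3. ∠JAV = 92°  [V on AH, J on AE]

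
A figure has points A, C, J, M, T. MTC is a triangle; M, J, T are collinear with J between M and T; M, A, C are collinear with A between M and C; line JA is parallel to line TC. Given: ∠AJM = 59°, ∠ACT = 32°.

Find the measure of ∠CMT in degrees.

∠CMT = 89°

1. ∠CTM = 59°  [JA∥TC, corresponding at J]
2. ∠MCT = 32°  [A on ray CM]
3. ∠CMT = 89°  [△MTC]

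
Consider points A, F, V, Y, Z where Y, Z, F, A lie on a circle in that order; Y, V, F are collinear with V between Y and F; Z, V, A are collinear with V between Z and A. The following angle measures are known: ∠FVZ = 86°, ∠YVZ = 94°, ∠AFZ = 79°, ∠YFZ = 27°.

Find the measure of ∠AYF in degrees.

∠AYF = 67°

1. ∠AVY = 86°  [vertical angles at V]
2. ∠YAZ = 27°  [same arc YZ]
3. ∠AYF = 67°  [△YVA]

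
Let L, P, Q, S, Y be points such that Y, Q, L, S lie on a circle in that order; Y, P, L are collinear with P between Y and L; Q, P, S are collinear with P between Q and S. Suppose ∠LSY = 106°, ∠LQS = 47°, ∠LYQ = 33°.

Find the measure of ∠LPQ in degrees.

1. ∠LQY = 74°  [cyclic YQLS, opposite ∠Q+∠S]
2. ∠QLY = 73°  [△YQL]
3. ∠LPQ = 60°  [△QPL]

∠LPQ = 60°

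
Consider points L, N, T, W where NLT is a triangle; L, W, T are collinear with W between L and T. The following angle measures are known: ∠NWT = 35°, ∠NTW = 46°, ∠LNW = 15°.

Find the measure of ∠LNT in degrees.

∠LNT = 114°

1. ∠LWN = 145°  [linear pair at W on LT]
2. ∠LTN = 46°  [W on ray TL]
3. ∠NLW = 20°  [△NLW]
4. ∠NLT = 20°  [W on ray LT]
5. ∠LNT = 114°  [△NLT]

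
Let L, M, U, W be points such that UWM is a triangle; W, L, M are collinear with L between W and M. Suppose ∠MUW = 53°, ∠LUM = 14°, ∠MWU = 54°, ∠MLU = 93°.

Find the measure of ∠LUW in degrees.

∠LUW = 39°

1. ∠LWU = 54°  [L on ray WM]
2. ∠ULW = 87°  [linear pair at L on WM]
3. ∠LUW = 39°  [△UWL]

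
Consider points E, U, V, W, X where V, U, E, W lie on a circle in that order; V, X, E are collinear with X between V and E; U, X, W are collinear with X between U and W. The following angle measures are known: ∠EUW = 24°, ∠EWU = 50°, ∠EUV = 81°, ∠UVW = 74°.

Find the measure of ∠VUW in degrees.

1. ∠EVW = 24°  [same arc EW]
2. ∠EWV = 99°  [cyclic VUEW, opposite ∠U+∠W]
3. ∠VEW = 57°  [△VEW]
4. ∠VUW = 57°  [same arc VW]

∠VUW = 57°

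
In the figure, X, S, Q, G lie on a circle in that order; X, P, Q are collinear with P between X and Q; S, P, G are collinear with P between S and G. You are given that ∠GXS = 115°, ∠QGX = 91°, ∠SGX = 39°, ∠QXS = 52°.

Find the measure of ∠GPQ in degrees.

∠GPQ = 102°

1. ∠GSX = 26°  [△XSG]
2. ∠QGS = 52°  [same arc SQ]
3. ∠GQX = 26°  [same arc XG]
4. ∠GPQ = 102°  [△QPG]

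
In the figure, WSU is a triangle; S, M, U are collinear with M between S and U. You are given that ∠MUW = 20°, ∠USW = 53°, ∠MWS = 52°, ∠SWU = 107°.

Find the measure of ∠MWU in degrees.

1. ∠MSW = 53°  [M on ray SU]
2. ∠SMW = 75°  [△WSM]
3. ∠UMW = 105°  [linear pair at M on SU]
4. ∠MWU = 55°  [△WMU]

∠MWU = 55°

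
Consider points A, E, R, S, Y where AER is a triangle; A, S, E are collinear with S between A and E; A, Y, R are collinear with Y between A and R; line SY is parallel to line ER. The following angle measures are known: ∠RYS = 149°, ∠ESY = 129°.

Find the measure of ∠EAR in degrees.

∠EAR = 98°

1. ∠AYS = 31°  [linear pair at Y on AR]
2. ∠ASY = 51°  [linear pair at S on AE]
3. ∠SAY = 98°  [△ASY]
4. ∠EAR = 98°  [S on AE, Y on AR]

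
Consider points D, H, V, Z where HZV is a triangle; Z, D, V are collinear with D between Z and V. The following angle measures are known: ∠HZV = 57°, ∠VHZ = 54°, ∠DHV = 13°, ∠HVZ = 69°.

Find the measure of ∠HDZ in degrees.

∠HDZ = 82°

1. ∠DVH = 69°  [D on ray VZ]
2. ∠HDV = 98°  [△HDV]
3. ∠HDZ = 82°  [linear pair at D on ZV]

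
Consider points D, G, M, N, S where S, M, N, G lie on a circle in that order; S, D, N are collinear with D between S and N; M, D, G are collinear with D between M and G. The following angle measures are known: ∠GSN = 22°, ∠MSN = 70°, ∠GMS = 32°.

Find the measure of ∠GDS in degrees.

1. ∠MGN = 70°  [same arc MN]
2. ∠GNS = 32°  [same arc SG]
3. ∠GDN = 78°  [△NDG]
4. ∠GDS = 102°  [linear pair at D on SN]

∠GDS = 102°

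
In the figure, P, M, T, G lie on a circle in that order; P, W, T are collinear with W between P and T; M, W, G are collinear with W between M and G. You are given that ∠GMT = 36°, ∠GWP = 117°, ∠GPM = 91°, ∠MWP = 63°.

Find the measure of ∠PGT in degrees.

∠PGT = 82°

1. ∠GPT = 36°  [same arc TG]
2. ∠MGP = 27°  [△PWG]
3. ∠GMP = 62°  [△PMG]
4. ∠GTP = 62°  [same arc PG]
5. ∠PGT = 82°  [△PTG]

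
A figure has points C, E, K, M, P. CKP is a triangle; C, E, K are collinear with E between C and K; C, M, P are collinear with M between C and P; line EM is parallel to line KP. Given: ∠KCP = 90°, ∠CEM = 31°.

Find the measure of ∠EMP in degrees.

1. ∠ECM = 90°  [E on CK, M on CP]
2. ∠CME = 59°  [△CEM]
3. ∠EMP = 121°  [linear pair at M on CP]

∠EMP = 121°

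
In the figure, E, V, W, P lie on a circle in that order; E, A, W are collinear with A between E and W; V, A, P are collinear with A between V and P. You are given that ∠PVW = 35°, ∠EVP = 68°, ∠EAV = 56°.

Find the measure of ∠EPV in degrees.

∠EPV = 21°

1. ∠PEW = 35°  [same arc WP]
2. ∠PAW = 56°  [vertical angles at A]
3. ∠EAP = 124°  [linear pair at A on EW]
4. ∠EPV = 21°  [△EAP]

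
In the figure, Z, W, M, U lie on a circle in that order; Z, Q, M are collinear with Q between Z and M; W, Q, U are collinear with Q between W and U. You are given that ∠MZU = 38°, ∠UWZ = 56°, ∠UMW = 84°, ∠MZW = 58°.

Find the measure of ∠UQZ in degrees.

1. ∠MWU = 38°  [same arc MU]
2. ∠UMZ = 56°  [same arc ZU]
3. ∠MUW = 58°  [△WMU]
4. ∠MQU = 66°  [△MQU]
5. ∠UQZ = 114°  [linear pair at Q on ZM]

∠UQZ = 114°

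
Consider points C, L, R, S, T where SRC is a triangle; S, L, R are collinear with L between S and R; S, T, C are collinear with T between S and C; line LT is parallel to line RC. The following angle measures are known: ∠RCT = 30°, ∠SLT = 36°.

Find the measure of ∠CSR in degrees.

1. ∠RCS = 30°  [T on ray CS]
2. ∠CRS = 36°  [LT∥RC, corresponding at L]
3. ∠CSR = 114°  [△SRC]

∠CSR = 114°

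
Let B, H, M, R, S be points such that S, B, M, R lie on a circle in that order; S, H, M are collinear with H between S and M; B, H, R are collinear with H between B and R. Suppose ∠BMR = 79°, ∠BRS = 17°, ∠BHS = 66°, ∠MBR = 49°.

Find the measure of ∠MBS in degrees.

∠MBS = 111°

1. ∠BSR = 101°  [cyclic SBMR, opposite ∠S+∠M]
2. ∠BMS = 17°  [same arc SB]
3. ∠RBS = 62°  [△SBR]
4. ∠BSM = 52°  [△SHB]
5. ∠MBS = 111°  [△SBM]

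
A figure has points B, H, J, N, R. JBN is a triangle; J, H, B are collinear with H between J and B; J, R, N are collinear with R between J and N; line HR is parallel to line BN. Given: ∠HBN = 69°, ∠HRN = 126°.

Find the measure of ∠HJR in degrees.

1. ∠JBN = 69°  [H on ray BJ]
2. ∠HRJ = 54°  [linear pair at R on JN]
3. ∠JHR = 69°  [HR∥BN, corresponding at H]
4. ∠HJR = 57°  [△JHR]

∠HJR = 57°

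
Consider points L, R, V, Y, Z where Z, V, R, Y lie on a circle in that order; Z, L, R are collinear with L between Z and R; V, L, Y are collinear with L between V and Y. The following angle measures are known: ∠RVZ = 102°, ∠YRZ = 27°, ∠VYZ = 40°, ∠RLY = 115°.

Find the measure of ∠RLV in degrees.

∠RLV = 65°

1. ∠RYZ = 78°  [cyclic ZVRY, opposite ∠V+∠Y]
2. ∠RZY = 75°  [△ZRY]
3. ∠VRZ = 40°  [same arc ZV]
4. ∠RVY = 75°  [same arc RY]
5. ∠RLV = 65°  [△VLR]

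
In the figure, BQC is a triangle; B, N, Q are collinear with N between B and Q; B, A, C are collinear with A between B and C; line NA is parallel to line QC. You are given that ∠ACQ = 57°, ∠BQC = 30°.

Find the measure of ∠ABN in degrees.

∠ABN = 93°

1. ∠BCQ = 57°  [A on ray CB]
2. ∠CBQ = 93°  [△BQC]
3. ∠ABN = 93°  [N on BQ, A on BC]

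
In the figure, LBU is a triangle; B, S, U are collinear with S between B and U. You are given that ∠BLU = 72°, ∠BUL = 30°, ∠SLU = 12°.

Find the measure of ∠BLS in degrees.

∠BLS = 60°

1. ∠LBU = 78°  [△LBU]
2. ∠LUS = 30°  [S on ray UB]
3. ∠LSU = 138°  [△LSU]
4. ∠LBS = 78°  [S on ray BU]
5. ∠BSL = 42°  [linear pair at S on BU]
6. ∠BLS = 60°  [△LBS]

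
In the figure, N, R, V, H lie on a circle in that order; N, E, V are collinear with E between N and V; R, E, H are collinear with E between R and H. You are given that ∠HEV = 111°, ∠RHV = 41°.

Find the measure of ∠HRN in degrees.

1. ∠NER = 111°  [vertical angles at E]
2. ∠RNV = 41°  [same arc RV]
3. ∠HRN = 28°  [△NER]

∠HRN = 28°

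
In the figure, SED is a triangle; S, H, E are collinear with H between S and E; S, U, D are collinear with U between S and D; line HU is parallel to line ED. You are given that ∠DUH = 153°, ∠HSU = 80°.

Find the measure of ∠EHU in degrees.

1. ∠HUS = 27°  [linear pair at U on SD]
2. ∠SHU = 73°  [△SHU]
3. ∠EHU = 107°  [linear pair at H on SE]

∠EHU = 107°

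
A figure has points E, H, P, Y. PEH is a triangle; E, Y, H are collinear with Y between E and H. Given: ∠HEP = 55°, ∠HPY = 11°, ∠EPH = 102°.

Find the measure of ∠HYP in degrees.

∠HYP = 146°

1. ∠EHP = 23°  [△PEH]
2. ∠PHY = 23°  [Y on ray HE]
3. ∠HYP = 146°  [△PYH]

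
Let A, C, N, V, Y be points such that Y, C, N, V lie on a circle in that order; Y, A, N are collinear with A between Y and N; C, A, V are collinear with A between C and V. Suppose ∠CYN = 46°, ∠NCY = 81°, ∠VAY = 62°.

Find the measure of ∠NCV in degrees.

∠NCV = 65°

1. ∠CNY = 53°  [△YCN]
2. ∠CAN = 62°  [vertical angles at A]
3. ∠NCV = 65°  [△CAN]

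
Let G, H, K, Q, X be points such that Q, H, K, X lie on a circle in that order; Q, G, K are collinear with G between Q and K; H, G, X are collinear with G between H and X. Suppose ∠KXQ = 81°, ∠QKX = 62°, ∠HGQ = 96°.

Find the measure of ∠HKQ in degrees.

∠HKQ = 59°

1. ∠KHQ = 99°  [cyclic QHKX, opposite ∠H+∠X]
2. ∠QHX = 62°  [same arc QX]
3. ∠HQK = 22°  [△QGH]
4. ∠HKQ = 59°  [△QHK]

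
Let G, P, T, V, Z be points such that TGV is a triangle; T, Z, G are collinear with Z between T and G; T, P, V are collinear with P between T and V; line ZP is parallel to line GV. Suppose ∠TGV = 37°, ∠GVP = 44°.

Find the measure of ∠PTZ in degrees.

∠PTZ = 99°

1. ∠GVT = 44°  [P on ray VT]
2. ∠GTV = 99°  [△TGV]
3. ∠PTZ = 99°  [Z on TG, P on TV]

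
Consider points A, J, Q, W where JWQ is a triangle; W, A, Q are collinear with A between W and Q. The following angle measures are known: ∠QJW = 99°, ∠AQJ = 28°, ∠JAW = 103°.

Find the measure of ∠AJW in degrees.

∠AJW = 24°

1. ∠JQW = 28°  [A on ray QW]
2. ∠JWQ = 53°  [△JWQ]
3. ∠AWJ = 53°  [A on ray WQ]
4. ∠AJW = 24°  [△JWA]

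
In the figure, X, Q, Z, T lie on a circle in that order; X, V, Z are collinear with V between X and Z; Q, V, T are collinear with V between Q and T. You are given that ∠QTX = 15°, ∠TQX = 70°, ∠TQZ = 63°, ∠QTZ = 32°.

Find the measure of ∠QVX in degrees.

∠QVX = 78°

1. ∠QZX = 15°  [same arc XQ]
2. ∠QVZ = 102°  [△QVZ]
3. ∠QVX = 78°  [linear pair at V on XZ]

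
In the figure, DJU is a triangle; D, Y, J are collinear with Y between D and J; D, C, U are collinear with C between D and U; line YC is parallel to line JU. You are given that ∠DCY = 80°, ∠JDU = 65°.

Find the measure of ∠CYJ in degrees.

1. ∠DUJ = 80°  [YC∥JU, corresponding at C]
2. ∠DJU = 35°  [△DJU]
3. ∠CYD = 35°  [YC∥JU, corresponding at Y]
4. ∠CYJ = 145°  [linear pair at Y on DJ]

∠CYJ = 145°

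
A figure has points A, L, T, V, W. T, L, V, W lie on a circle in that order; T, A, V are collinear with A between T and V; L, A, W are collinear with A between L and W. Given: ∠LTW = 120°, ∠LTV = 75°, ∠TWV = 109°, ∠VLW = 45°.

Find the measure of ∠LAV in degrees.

∠LAV = 101°

1. ∠TLV = 71°  [cyclic TLVW, opposite ∠L+∠W]
2. ∠LVT = 34°  [△TLV]
3. ∠LAV = 101°  [△LAV]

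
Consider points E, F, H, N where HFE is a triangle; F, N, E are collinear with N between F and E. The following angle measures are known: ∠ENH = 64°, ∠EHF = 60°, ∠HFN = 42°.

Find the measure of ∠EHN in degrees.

∠EHN = 38°

1. ∠EFH = 42°  [N on ray FE]
2. ∠FEH = 78°  [△HFE]
3. ∠HEN = 78°  [N on ray EF]
4. ∠EHN = 38°  [△HNE]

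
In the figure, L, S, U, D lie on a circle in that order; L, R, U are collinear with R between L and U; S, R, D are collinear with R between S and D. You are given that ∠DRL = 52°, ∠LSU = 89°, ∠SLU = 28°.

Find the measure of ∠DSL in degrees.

1. ∠SRU = 52°  [vertical angles at R]
2. ∠LRS = 128°  [linear pair at R on LU]
3. ∠DSL = 24°  [△LRS]

∠DSL = 24°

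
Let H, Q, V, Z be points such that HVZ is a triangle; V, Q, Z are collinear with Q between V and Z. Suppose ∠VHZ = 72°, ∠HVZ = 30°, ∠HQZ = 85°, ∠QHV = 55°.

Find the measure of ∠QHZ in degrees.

1. ∠HZV = 78°  [△HVZ]
2. ∠HZQ = 78°  [Q on ray ZV]
3. ∠QHZ = 17°  [△HQZ]

∠QHZ = 17°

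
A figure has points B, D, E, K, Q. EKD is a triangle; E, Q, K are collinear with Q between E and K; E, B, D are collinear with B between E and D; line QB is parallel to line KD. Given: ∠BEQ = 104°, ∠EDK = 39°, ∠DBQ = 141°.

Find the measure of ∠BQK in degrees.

1. ∠DEK = 104°  [Q on EK, B on ED]
2. ∠DKE = 37°  [△EKD]
3. ∠BQE = 37°  [QB∥KD, corresponding at Q]
4. ∠BQK = 143°  [linear pair at Q on EK]

∠BQK = 143°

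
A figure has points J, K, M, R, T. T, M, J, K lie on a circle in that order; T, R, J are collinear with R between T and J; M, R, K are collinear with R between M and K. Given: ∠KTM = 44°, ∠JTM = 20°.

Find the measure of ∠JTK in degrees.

∠JTK = 24°

1. ∠KJM = 136°  [cyclic TMJK, opposite ∠T+∠J]
2. ∠JKM = 20°  [same arc MJ]
3. ∠JMK = 24°  [△MJK]
4. ∠JTK = 24°  [same arc JK]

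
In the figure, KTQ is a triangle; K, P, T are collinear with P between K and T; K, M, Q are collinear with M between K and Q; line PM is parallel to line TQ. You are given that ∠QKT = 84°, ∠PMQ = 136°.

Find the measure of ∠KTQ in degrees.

∠KTQ = 52°

1. ∠MKP = 84°  [P on KT, M on KQ]
2. ∠KMP = 44°  [linear pair at M on KQ]
3. ∠KPM = 52°  [△KPM]
4. ∠KTQ = 52°  [PM∥TQ, corresponding at P]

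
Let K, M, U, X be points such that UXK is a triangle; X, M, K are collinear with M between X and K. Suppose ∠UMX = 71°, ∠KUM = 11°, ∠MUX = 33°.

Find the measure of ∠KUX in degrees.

∠KUX = 44°

1. ∠MXU = 76°  [△UXM]
2. ∠KMU = 109°  [linear pair at M on XK]
3. ∠MKU = 60°  [△UMK]
4. ∠KXU = 76°  [M on ray XK]
5. ∠UKX = 60°  [M on ray KX]
6. ∠KUX = 44°  [△UXK]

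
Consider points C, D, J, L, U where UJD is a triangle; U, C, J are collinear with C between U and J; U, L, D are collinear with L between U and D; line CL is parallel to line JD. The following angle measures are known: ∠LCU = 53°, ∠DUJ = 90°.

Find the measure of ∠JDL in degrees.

∠JDL = 37°

1. ∠DJU = 53°  [CL∥JD, corresponding at C]
2. ∠JDU = 37°  [△UJD]
3. ∠JDL = 37°  [L on ray DU]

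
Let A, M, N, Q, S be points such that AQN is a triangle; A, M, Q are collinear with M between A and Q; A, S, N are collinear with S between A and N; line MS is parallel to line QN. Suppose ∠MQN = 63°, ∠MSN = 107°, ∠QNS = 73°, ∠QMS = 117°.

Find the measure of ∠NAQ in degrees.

1. ∠AQN = 63°  [M on ray QA]
2. ∠ANQ = 73°  [S on ray NA]
3. ∠NAQ = 44°  [△AQN]

∠NAQ = 44°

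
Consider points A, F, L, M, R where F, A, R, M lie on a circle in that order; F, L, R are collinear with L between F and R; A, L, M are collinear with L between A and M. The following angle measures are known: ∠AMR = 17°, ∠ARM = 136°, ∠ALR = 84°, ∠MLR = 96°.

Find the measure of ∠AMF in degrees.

1. ∠AFR = 17°  [same arc AR]
2. ∠AFM = 44°  [cyclic FARM, opposite ∠F+∠R]
3. ∠ALF = 96°  [linear pair at L on FR]
4. ∠FAM = 67°  [△FLA]
5. ∠AMF = 69°  [△FAM]

∠AMF = 69°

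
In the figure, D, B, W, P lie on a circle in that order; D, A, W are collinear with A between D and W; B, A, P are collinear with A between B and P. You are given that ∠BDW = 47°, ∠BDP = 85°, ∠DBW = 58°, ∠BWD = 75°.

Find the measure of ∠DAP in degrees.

∠DAP = 67°

1. ∠BPW = 47°  [same arc BW]
2. ∠BWP = 95°  [cyclic DBWP, opposite ∠D+∠W]
3. ∠BPD = 75°  [same arc DB]
4. ∠PBW = 38°  [△BWP]
5. ∠PDW = 38°  [same arc WP]
6. ∠DAP = 67°  [△DAP]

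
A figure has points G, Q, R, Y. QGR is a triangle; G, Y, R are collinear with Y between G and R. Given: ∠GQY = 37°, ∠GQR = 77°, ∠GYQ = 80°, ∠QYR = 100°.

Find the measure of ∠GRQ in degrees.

∠GRQ = 40°

1. ∠QGY = 63°  [△QGY]
2. ∠QGR = 63°  [Y on ray GR]
3. ∠GRQ = 40°  [△QGR]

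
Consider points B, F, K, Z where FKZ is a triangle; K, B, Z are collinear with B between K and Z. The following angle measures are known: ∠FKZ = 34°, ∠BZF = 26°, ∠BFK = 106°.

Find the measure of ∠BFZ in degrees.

1. ∠BKF = 34°  [B on ray KZ]
2. ∠FBK = 40°  [△FKB]
3. ∠FBZ = 140°  [linear pair at B on KZ]
4. ∠BFZ = 14°  [△FBZ]

∠BFZ = 14°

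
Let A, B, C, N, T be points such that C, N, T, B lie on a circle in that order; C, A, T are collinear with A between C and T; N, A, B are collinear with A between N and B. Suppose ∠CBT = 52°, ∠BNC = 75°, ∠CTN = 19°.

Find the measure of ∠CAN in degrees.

∠CAN = 72°

1. ∠CNT = 128°  [cyclic CNTB, opposite ∠N+∠B]
2. ∠NCT = 33°  [△CNT]
3. ∠CAN = 72°  [△CAN]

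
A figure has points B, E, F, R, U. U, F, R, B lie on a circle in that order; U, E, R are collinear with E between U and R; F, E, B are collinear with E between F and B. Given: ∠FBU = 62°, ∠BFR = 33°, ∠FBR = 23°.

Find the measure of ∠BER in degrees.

∠BER = 95°

1. ∠BUR = 33°  [same arc RB]
2. ∠BEU = 85°  [△UEB]
3. ∠BER = 95°  [linear pair at E on UR]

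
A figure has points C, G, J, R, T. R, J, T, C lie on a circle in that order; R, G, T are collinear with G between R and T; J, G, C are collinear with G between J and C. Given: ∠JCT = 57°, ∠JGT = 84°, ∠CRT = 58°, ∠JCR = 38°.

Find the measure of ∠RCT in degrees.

∠RCT = 95°

1. ∠JRT = 57°  [same arc JT]
2. ∠JTR = 38°  [same arc RJ]
3. ∠RJT = 85°  [△RJT]
4. ∠RCT = 95°  [cyclic RJTC, opposite ∠J+∠C]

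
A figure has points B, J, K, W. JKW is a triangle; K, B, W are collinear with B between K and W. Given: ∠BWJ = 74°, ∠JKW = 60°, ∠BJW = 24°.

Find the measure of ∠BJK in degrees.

1. ∠JBW = 82°  [△JBW]
2. ∠BKJ = 60°  [B on ray KW]
3. ∠JBK = 98°  [linear pair at B on KW]
4. ∠BJK = 22°  [△JKB]

∠BJK = 22°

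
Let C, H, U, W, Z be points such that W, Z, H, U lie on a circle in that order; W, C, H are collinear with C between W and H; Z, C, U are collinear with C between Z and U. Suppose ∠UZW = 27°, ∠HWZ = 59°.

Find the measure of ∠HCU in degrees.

∠HCU = 94°

1. ∠UHW = 27°  [same arc WU]
2. ∠HUZ = 59°  [same arc ZH]
3. ∠HCU = 94°  [△HCU]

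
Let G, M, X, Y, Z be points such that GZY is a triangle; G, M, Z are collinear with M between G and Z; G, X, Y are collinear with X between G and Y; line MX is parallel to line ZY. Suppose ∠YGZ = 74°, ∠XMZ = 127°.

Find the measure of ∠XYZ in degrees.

∠XYZ = 53°

1. ∠MGX = 74°  [M on GZ, X on GY]
2. ∠GMX = 53°  [linear pair at M on GZ]
3. ∠GXM = 53°  [△GMX]
4. ∠MXY = 127°  [linear pair at X on GY]
5. ∠XYZ = 53°  [MX∥ZY, co-interior at Y–X]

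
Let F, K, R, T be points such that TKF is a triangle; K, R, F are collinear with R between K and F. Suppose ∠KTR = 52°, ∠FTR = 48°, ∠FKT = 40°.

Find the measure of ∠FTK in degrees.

∠FTK = 100°

1. ∠RKT = 40°  [R on ray KF]
2. ∠KRT = 88°  [△TKR]
3. ∠FRT = 92°  [linear pair at R on KF]
4. ∠RFT = 40°  [△TRF]
5. ∠KFT = 40°  [R on ray FK]
6. ∠FTK = 100°  [△TKF]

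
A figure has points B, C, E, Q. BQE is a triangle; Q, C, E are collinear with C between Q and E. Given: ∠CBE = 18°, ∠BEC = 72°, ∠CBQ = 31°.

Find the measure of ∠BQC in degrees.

∠BQC = 59°

1. ∠BCE = 90°  [△BCE]
2. ∠BCQ = 90°  [linear pair at C on QE]
3. ∠BQC = 59°  [△BQC]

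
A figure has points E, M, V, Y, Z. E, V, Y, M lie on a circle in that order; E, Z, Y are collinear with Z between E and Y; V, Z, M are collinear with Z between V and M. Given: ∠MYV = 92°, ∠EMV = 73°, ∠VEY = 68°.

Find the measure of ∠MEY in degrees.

∠MEY = 20°

1. ∠MEV = 88°  [cyclic EVYM, opposite ∠E+∠Y]
2. ∠EYV = 73°  [same arc EV]
3. ∠EVM = 19°  [△EVM]
4. ∠EVY = 39°  [△EVY]
5. ∠EYM = 19°  [same arc EM]
6. ∠EMY = 141°  [cyclic EVYM, opposite ∠V+∠M]
7. ∠MEY = 20°  [△EYM]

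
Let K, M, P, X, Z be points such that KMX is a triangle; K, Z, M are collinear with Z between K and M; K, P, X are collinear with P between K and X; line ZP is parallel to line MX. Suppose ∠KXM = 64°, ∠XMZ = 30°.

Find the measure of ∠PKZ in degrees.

1. ∠KMX = 30°  [Z on ray MK]
2. ∠MKX = 86°  [△KMX]
3. ∠PKZ = 86°  [Z on KM, P on KX]

∠PKZ = 86°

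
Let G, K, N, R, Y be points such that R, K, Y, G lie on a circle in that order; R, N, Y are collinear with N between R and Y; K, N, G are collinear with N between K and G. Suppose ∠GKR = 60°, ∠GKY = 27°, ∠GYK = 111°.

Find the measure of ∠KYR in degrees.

∠KYR = 51°

1. ∠GYR = 60°  [same arc RG]
2. ∠GRY = 27°  [same arc YG]
3. ∠KGY = 42°  [△KYG]
4. ∠RGY = 93°  [△RYG]
5. ∠KRY = 42°  [same arc KY]
6. ∠RKY = 87°  [cyclic RKYG, opposite ∠K+∠G]
7. ∠KYR = 51°  [△RKY]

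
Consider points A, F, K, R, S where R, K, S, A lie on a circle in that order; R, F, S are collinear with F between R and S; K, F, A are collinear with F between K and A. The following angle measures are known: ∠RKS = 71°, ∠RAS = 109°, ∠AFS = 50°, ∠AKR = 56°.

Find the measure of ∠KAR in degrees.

1. ∠AFR = 130°  [linear pair at F on RS]
2. ∠ASR = 56°  [same arc RA]
3. ∠ARS = 15°  [△RSA]
4. ∠KAR = 35°  [△RFA]

∠KAR = 35°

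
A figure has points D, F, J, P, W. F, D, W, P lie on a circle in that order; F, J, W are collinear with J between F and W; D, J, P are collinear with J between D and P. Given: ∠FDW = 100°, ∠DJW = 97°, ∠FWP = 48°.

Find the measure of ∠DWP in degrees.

1. ∠FPW = 80°  [cyclic FDWP, opposite ∠D+∠P]
2. ∠FJP = 97°  [vertical angles at J]
3. ∠FDP = 48°  [same arc FP]
4. ∠PFW = 52°  [△FWP]
5. ∠DPF = 31°  [△FJP]
6. ∠DFP = 101°  [△FDP]
7. ∠DWP = 79°  [cyclic FDWP, opposite ∠F+∠W]

∠DWP = 79°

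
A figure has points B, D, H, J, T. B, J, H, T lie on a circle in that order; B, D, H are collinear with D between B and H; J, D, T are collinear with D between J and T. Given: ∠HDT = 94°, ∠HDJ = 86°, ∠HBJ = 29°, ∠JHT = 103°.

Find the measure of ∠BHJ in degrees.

1. ∠HTJ = 29°  [same arc JH]
2. ∠HJT = 48°  [△JHT]
3. ∠BHJ = 46°  [△JDH]

∠BHJ = 46°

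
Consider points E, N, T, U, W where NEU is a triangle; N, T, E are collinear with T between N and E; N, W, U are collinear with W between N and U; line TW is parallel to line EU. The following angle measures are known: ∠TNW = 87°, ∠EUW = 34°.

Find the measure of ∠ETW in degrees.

1. ∠ENU = 87°  [T on NE, W on NU]
2. ∠EUN = 34°  [W on ray UN]
3. ∠NEU = 59°  [△NEU]
4. ∠NTW = 59°  [TW∥EU, corresponding at T]
5. ∠ETW = 121°  [linear pair at T on NE]

∠ETW = 121°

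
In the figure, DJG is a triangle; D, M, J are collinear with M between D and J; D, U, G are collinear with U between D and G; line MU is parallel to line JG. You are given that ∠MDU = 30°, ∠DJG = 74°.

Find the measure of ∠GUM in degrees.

∠GUM = 104°

1. ∠GDJ = 30°  [M on DJ, U on DG]
2. ∠DGJ = 76°  [△DJG]
3. ∠DUM = 76°  [MU∥JG, corresponding at U]
4. ∠GUM = 104°  [linear pair at U on DG]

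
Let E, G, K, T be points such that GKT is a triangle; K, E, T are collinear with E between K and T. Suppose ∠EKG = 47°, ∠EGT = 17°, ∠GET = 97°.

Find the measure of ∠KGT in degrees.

1. ∠GKT = 47°  [E on ray KT]
2. ∠ETG = 66°  [△GET]
3. ∠GTK = 66°  [E on ray TK]
4. ∠KGT = 67°  [△GKT]

∠KGT = 67°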